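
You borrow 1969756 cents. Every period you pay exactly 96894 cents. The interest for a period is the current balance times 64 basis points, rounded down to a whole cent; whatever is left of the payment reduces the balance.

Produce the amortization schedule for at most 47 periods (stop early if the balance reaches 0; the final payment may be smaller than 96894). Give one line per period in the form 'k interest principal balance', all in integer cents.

1. interest=⌊1969756·64/10000⌋=12606; principal=96894-12606=84288; balance=1969756-84288=1885468
2. interest=⌊1885468·64/10000⌋=12066; principal=96894-12066=84828; balance=1885468-84828=1800640
3. interest=⌊1800640·64/10000⌋=11524; principal=96894-11524=85370; balance=1800640-85370=1715270
4. interest=⌊1715270·64/10000⌋=10977; principal=96894-10977=85917; balance=1715270-85917=1629353
5. interest=⌊1629353·64/10000⌋=10427; principal=96894-10427=86467; balance=1629353-86467=1542886
6. interest=⌊1542886·64/10000⌋=9874; principal=96894-9874=87020; balance=1542886-87020=1455866
7. interest=⌊1455866·64/10000⌋=9317; principal=96894-9317=87577; balance=1455866-87577=1368289
8. interest=⌊1368289·64/10000⌋=8757; principal=96894-8757=88137; balance=1368289-88137=1280152
9. interest=⌊1280152·64/10000⌋=8192; principal=96894-8192=88702; balance=1280152-88702=1191450
10. interest=⌊1191450·64/10000⌋=7625; principal=96894-7625=89269; balance=1191450-89269=1102181
11. interest=⌊1102181·64/10000⌋=7053; principal=96894-7053=89841; balance=1102181-89841=1012340
12. interest=⌊1012340·64/10000⌋=6478; principal=96894-6478=90416; balance=1012340-90416=921924
13. interest=⌊921924·64/10000⌋=5900; principal=96894-5900=90994; balance=921924-90994=830930
14. interest=⌊830930·64/10000⌋=5317; principal=96894-5317=91577; balance=830930-91577=739353
15. interest=⌊739353·64/10000⌋=4731; principal=96894-4731=92163; balance=739353-92163=647190
16. interest=⌊647190·64/10000⌋=4142; principal=96894-4142=92752; balance=647190-92752=554438
17. interest=⌊554438·64/10000⌋=3548; principal=96894-3548=93346; balance=554438-93346=461092
18. interest=⌊461092·64/10000⌋=2950; principal=96894-2950=93944; balance=461092-93944=367148
19. interest=⌊367148·64/10000⌋=2349; principal=96894-2349=94545; balance=367148-94545=272603
20. interest=⌊272603·64/10000⌋=1744; principal=96894-1744=95150; balance=272603-95150=177453
21. interest=⌊177453·64/10000⌋=1135; principal=96894-1135=95759; balance=177453-95759=81694
22. interest=⌊81694·64/10000⌋=522; principal=min(96894-522,81694)=81694; balance=81694-81694=0

1 12606 84288 1885468
2 12066 84828 1800640
3 11524 85370 1715270
4 10977 85917 1629353
5 10427 86467 1542886
6 9874 87020 1455866
7 9317 87577 1368289
8 8757 88137 1280152
9 8192 88702 1191450
10 7625 89269 1102181
11 7053 89841 1012340
12 6478 90416 921924
13 5900 90994 830930
14 5317 91577 739353
15 4731 92163 647190
16 4142 92752 554438
17 3548 93346 461092
18 2950 93944 367148
19 2349 94545 272603
20 1744 95150 177453
21 1135 95759 81694
22 522 81694 0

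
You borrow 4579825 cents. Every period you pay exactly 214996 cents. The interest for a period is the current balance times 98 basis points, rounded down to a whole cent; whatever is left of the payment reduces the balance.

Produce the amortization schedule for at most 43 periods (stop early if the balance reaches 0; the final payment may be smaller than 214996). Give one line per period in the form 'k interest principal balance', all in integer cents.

1. interest=⌊4579825·98/10000⌋=44882; principal=214996-44882=170114; balance=4579825-170114=4409711
2. interest=⌊4409711·98/10000⌋=43215; principal=214996-43215=171781; balance=4409711-171781=4237930
3. interest=⌊4237930·98/10000⌋=41531; principal=214996-41531=173465; balance=4237930-173465=4064465
4. interest=⌊4064465·98/10000⌋=39831; principal=214996-39831=175165; balance=4064465-175165=3889300
5. interest=⌊3889300·98/10000⌋=38115; principal=214996-38115=176881; balance=3889300-176881=3712419
6. interest=⌊3712419·98/10000⌋=36381; principal=214996-36381=178615; balance=3712419-178615=3533804
7. interest=⌊3533804·98/10000⌋=34631; principal=214996-34631=180365; balance=3533804-180365=3353439
8. interest=⌊3353439·98/10000⌋=32863; principal=214996-32863=182133; balance=3353439-182133=3171306
9. interest=⌊3171306·98/10000⌋=31078; principal=214996-31078=183918; balance=3171306-183918=2987388
10. interest=⌊2987388·98/10000⌋=29276; principal=214996-29276=185720; balance=2987388-185720=2801668
11. interest=⌊2801668·98/10000⌋=27456; principal=214996-27456=187540; balance=2801668-187540=2614128
12. interest=⌊2614128·98/10000⌋=25618; principal=214996-25618=189378; balance=2614128-189378=2424750
13. interest=⌊2424750·98/10000⌋=23762; principal=214996-23762=191234; balance=2424750-191234=2233516
14. interest=⌊2233516·98/10000⌋=21888; principal=214996-21888=193108; balance=2233516-193108=2040408
15. interest=⌊2040408·98/10000⌋=19995; principal=214996-19995=195001; balance=2040408-195001=1845407
16. interest=⌊1845407·98/10000⌋=18084; principal=214996-18084=196912; balance=1845407-196912=1648495
17. interest=⌊1648495·98/10000⌋=16155; principal=214996-16155=198841; balance=1648495-198841=1449654
18. interest=⌊1449654·98/10000⌋=14206; principal=214996-14206=200790; balance=1449654-200790=1248864
19. interest=⌊1248864·98/10000⌋=12238; principal=214996-12238=202758; balance=1248864-202758=1046106
20. interest=⌊1046106·98/10000⌋=10251; principal=214996-10251=204745; balance=1046106-204745=841361
21. interest=⌊841361·98/10000⌋=8245; principal=214996-8245=206751; balance=841361-206751=634610
22. interest=⌊634610·98/10000⌋=6219; principal=214996-6219=208777; balance=634610-208777=425833
23. interest=⌊425833·98/10000⌋=4173; principal=214996-4173=210823; balance=425833-210823=215010
24. interest=⌊215010·98/10000⌋=2107; principal=214996-2107=212889; balance=215010-212889=2121
25. interest=⌊2121·98/10000⌋=20; principal=min(214996-20,2121)=2121; balance=2121-2121=0

1 44882 170114 4409711
2 43215 171781 4237930
3 41531 173465 4064465
4 39831 175165 3889300
5 38115 176881 3712419
6 36381 178615 3533804
7 34631 180365 3353439
8 32863 182133 3171306
9 31078 183918 2987388
10 29276 185720 2801668
11 27456 187540 2614128
12 25618 189378 2424750
13 23762 191234 2233516
14 21888 193108 2040408
15 19995 195001 1845407
16 18084 196912 1648495
17 16155 198841 1449654
18 14206 200790 1248864
19 12238 202758 1046106
20 10251 204745 841361
21 8245 206751 634610
22 6219 208777 425833
23 4173 210823 215010
24 2107 212889 2121
25 20 2121 0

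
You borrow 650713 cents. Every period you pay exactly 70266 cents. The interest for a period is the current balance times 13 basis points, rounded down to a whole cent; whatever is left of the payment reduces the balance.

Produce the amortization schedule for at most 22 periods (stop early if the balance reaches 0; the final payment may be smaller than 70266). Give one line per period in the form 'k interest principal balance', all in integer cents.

1. interest=⌊650713·13/10000⌋=845; principal=70266-845=69421; balance=650713-69421=581292
2. interest=⌊581292·13/10000⌋=755; principal=70266-755=69511; balance=581292-69511=511781
3. interest=⌊511781·13/10000⌋=665; principal=70266-665=69601; balance=511781-69601=442180
4. interest=⌊442180·13/10000⌋=574; principal=70266-574=69692; balance=442180-69692=372488
5. interest=⌊372488·13/10000⌋=484; principal=70266-484=69782; balance=372488-69782=302706
6. interest=⌊302706·13/10000⌋=393; principal=70266-393=69873; balance=302706-69873=232833
7. interest=⌊232833·13/10000⌋=302; principal=70266-302=69964; balance=232833-69964=162869
8. interest=⌊162869·13/10000⌋=211; principal=70266-211=70055; balance=162869-70055=92814
9. interest=⌊92814·13/10000⌋=120; principal=70266-120=70146; balance=92814-70146=22668
10. interest=⌊22668·13/10000⌋=29; principal=min(70266-29,22668)=22668; balance=22668-22668=0

1 845 69421 581292
2 755 69511 511781
3 665 69601 442180
4 574 69692 372488
5 484 69782 302706
6 393 69873 232833
7 302 69964 162869
8 211 70055 92814
9 120 70146 22668
10 29 22668 0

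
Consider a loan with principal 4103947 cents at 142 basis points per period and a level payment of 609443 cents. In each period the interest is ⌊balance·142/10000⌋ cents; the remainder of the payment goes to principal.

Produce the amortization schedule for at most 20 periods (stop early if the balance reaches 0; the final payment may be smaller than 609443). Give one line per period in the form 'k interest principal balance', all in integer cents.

1. interest=⌊4103947·142/10000⌋=58276; principal=609443-58276=551167; balance=4103947-551167=3552780
2. interest=⌊3552780·142/10000⌋=50449; principal=609443-50449=558994; balance=3552780-558994=2993786
3. interest=⌊2993786·142/10000⌋=42511; principal=609443-42511=566932; balance=2993786-566932=2426854
4. interest=⌊2426854·142/10000⌋=34461; principal=609443-34461=574982; balance=2426854-574982=1851872
5. interest=⌊1851872·142/10000⌋=26296; principal=609443-26296=583147; balance=1851872-583147=1268725
6. interest=⌊1268725·142/10000⌋=18015; principal=609443-18015=591428; balance=1268725-591428=677297
7. interest=⌊677297·142/10000⌋=9617; principal=609443-9617=599826; balance=677297-599826=77471
8. interest=⌊77471·142/10000⌋=1100; principal=min(609443-1100,77471)=77471; balance=77471-77471=0

1 58276 551167 3552780
2 50449 558994 2993786
3 42511 566932 2426854
4 34461 574982 1851872
5 26296 583147 1268725
6 18015 591428 677297
7 9617 599826 77471
8 1100 77471 0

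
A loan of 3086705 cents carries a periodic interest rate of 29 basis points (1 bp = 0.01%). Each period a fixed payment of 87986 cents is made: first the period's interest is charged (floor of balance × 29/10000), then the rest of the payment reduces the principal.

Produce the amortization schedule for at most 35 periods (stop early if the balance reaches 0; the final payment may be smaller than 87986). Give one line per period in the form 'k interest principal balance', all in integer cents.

1. interest=⌊3086705·29/10000⌋=8951; principal=87986-8951=79035; balance=3086705-79035=3007670
2. interest=⌊3007670·29/10000⌋=8722; principal=87986-8722=79264; balance=3007670-79264=2928406
3. interest=⌊2928406·29/10000⌋=8492; principal=87986-8492=79494; balance=2928406-79494=2848912
4. interest=⌊2848912·29/10000⌋=8261; principal=87986-8261=79725; balance=2848912-79725=2769187
5. interest=⌊2769187·29/10000⌋=8030; principal=87986-8030=79956; balance=2769187-79956=2689231
6. interest=⌊2689231·29/10000⌋=7798; principal=87986-7798=80188; balance=2689231-80188=2609043
7. interest=⌊2609043·29/10000⌋=7566; principal=87986-7566=80420; balance=2609043-80420=2528623
8. interest=⌊2528623·29/10000⌋=7333; principal=87986-7333=80653; balance=2528623-80653=2447970
9. interest=⌊2447970·29/10000⌋=7099; principal=87986-7099=80887; balance=2447970-80887=2367083
10. interest=⌊2367083·29/10000⌋=6864; principal=87986-6864=81122; balance=2367083-81122=2285961
11. interest=⌊2285961·29/10000⌋=6629; principal=87986-6629=81357; balance=2285961-81357=2204604
12. interest=⌊2204604·29/10000⌋=6393; principal=87986-6393=81593; balance=2204604-81593=2123011
13. interest=⌊2123011·29/10000⌋=6156; principal=87986-6156=81830; balance=2123011-81830=2041181
14. interest=⌊2041181·29/10000⌋=5919; principal=87986-5919=82067; balance=2041181-82067=1959114
15. interest=⌊1959114·29/10000⌋=5681; principal=87986-5681=82305; balance=1959114-82305=1876809
16. interest=⌊1876809·29/10000⌋=5442; principal=87986-5442=82544; balance=1876809-82544=1794265
17. interest=⌊1794265·29/10000⌋=5203; principal=87986-5203=82783; balance=1794265-82783=1711482
18. interest=⌊1711482·29/10000⌋=4963; principal=87986-4963=83023; balance=1711482-83023=1628459
19. interest=⌊1628459·29/10000⌋=4722; principal=87986-4722=83264; balance=1628459-83264=1545195
20. interest=⌊1545195·29/10000⌋=4481; principal=87986-4481=83505; balance=1545195-83505=1461690
21. interest=⌊1461690·29/10000⌋=4238; principal=87986-4238=83748; balance=1461690-83748=1377942
22. interest=⌊1377942·29/10000⌋=3996; principal=87986-3996=83990; balance=1377942-83990=1293952
23. interest=⌊1293952·29/10000⌋=3752; principal=87986-3752=84234; balance=1293952-84234=1209718
24. interest=⌊1209718·29/10000⌋=3508; principal=87986-3508=84478; balance=1209718-84478=1125240
25. interest=⌊1125240·29/10000⌋=3263; principal=87986-3263=84723; balance=1125240-84723=1040517
26. interest=⌊1040517·29/10000⌋=3017; principal=87986-3017=84969; balance=1040517-84969=955548
27. interest=⌊955548·29/10000⌋=2771; principal=87986-2771=85215; balance=955548-85215=870333
28. interest=⌊870333·29/10000⌋=2523; principal=87986-2523=85463; balance=870333-85463=784870
29. interest=⌊784870·29/10000⌋=2276; principal=87986-2276=85710; balance=784870-85710=699160
30. interest=⌊699160·29/10000⌋=2027; principal=87986-2027=85959; balance=699160-85959=613201
31. interest=⌊613201·29/10000⌋=1778; principal=87986-1778=86208; balance=613201-86208=526993
32. interest=⌊526993·29/10000⌋=1528; principal=87986-1528=86458; balance=526993-86458=440535
33. interest=⌊440535·29/10000⌋=1277; principal=87986-1277=86709; balance=440535-86709=353826
34. interest=⌊353826·29/10000⌋=1026; principal=87986-1026=86960; balance=353826-86960=266866
35. interest=⌊266866·29/10000⌋=773; principal=87986-773=87213; balance=266866-87213=179653

1 8951 79035 3007670
2 8722 79264 2928406
3 8492 79494 2848912
4 8261 79725 2769187
5 8030 79956 2689231
6 7798 80188 2609043
7 7566 80420 2528623
8 7333 80653 2447970
9 7099 80887 2367083
10 6864 81122 2285961
11 6629 81357 2204604
12 6393 81593 2123011
13 6156 81830 2041181
14 5919 82067 1959114
15 5681 82305 1876809
16 5442 82544 1794265
17 5203 82783 1711482
18 4963 83023 1628459
19 4722 83264 1545195
20 4481 83505 1461690
21 4238 83748 1377942
22 3996 83990 1293952
23 3752 84234 1209718
24 3508 84478 1125240
25 3263 84723 1040517
26 3017 84969 955548
27 2771 85215 870333
28 2523 85463 784870
29 2276 85710 699160
30 2027 85959 613201
31 1778 86208 526993
32 1528 86458 440535
33 1277 86709 353826
34 1026 86960 266866
35 773 87213 179653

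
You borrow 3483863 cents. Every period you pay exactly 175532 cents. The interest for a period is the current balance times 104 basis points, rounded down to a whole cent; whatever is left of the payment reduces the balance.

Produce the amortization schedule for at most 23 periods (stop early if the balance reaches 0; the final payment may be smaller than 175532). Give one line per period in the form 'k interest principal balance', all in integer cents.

1 36232 139300 3344563
2 34783 140749 3203814
3 33319 142213 3061601
4 31840 143692 2917909
5 30346 145186 2772723
6 28836 146696 2626027
7 27310 148222 2477805
8 25769 149763 2328042
9 24211 151321 2176721
10 22637 152895 2023826
11 21047 154485 1869341
12 19441 156091 1713250
13 17817 157715 1555535
14 16177 159355 1396180
15 14520 161012 1235168
16 12845 162687 1072481
17 11153 164379 908102
18 9444 166088 742014
19 7716 167816 574198
20 5971 169561 404637
21 4208 171324 233313
22 2426 173106 60207
23 626 60207 0

1. interest=⌊3483863·104/10000⌋=36232; principal=175532-36232=139300; balance=3483863-139300=3344563
2. interest=⌊3344563·104/10000⌋=34783; principal=175532-34783=140749; balance=3344563-140749=3203814
3. interest=⌊3203814·104/10000⌋=33319; principal=175532-33319=142213; balance=3203814-142213=3061601
4. interest=⌊3061601·104/10000⌋=31840; principal=175532-31840=143692; balance=3061601-143692=2917909
5. interest=⌊2917909·104/10000⌋=30346; principal=175532-30346=145186; balance=2917909-145186=2772723
6. interest=⌊2772723·104/10000⌋=28836; principal=175532-28836=146696; balance=2772723-146696=2626027
7. interest=⌊2626027·104/10000⌋=27310; principal=175532-27310=148222; balance=2626027-148222=2477805
8. interest=⌊2477805·104/10000⌋=25769; principal=175532-25769=149763; balance=2477805-149763=2328042
9. interest=⌊2328042·104/10000⌋=24211; principal=175532-24211=151321; balance=2328042-151321=2176721
10. interest=⌊2176721·104/10000⌋=22637; principal=175532-22637=152895; balance=2176721-152895=2023826
11. interest=⌊2023826·104/10000⌋=21047; principal=175532-21047=154485; balance=2023826-154485=1869341
12. interest=⌊1869341·104/10000⌋=19441; principal=175532-19441=156091; balance=1869341-156091=1713250
13. interest=⌊1713250·104/10000⌋=17817; principal=175532-17817=157715; balance=1713250-157715=1555535
14. interest=⌊1555535·104/10000⌋=16177; principal=175532-16177=159355; balance=1555535-159355=1396180
15. interest=⌊1396180·104/10000⌋=14520; principal=175532-14520=161012; balance=1396180-161012=1235168
16. interest=⌊1235168·104/10000⌋=12845; principal=175532-12845=162687; balance=1235168-162687=1072481
17. interest=⌊1072481·104/10000⌋=11153; principal=175532-11153=164379; balance=1072481-164379=908102
18. interest=⌊908102·104/10000⌋=9444; principal=175532-9444=166088; balance=908102-166088=742014
19. interest=⌊742014·104/10000⌋=7716; principal=175532-7716=167816; balance=742014-167816=574198
20. interest=⌊574198·104/10000⌋=5971; principal=175532-5971=169561; balance=574198-169561=404637
21. interest=⌊404637·104/10000⌋=4208; principal=175532-4208=171324; balance=404637-171324=233313
22. interest=⌊233313·104/10000⌋=2426; principal=175532-2426=173106; balance=233313-173106=60207
23. interest=⌊60207·104/10000⌋=626; principal=min(175532-626,60207)=60207; balance=60207-60207=0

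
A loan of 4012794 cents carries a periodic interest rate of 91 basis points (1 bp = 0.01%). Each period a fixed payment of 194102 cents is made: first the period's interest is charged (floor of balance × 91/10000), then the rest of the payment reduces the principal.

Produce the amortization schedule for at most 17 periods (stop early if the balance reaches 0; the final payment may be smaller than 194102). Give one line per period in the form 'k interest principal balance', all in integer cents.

1 36516 157586 3855208
2 35082 159020 3696188
3 33635 160467 3535721
4 32175 161927 3373794
5 30701 163401 3210393
6 29214 164888 3045505
7 27714 166388 2879117
8 26199 167903 2711214
9 24672 169430 2541784
10 23130 170972 2370812
11 21574 172528 2198284
12 20004 174098 2024186
13 18420 175682 1848504
14 16821 177281 1671223
15 15208 178894 1492329
16 13580 180522 1311807
17 11937 182165 1129642

1. interest=⌊4012794·91/10000⌋=36516; principal=194102-36516=157586; balance=4012794-157586=3855208
2. interest=⌊3855208·91/10000⌋=35082; principal=194102-35082=159020; balance=3855208-159020=3696188
3. interest=⌊3696188·91/10000⌋=33635; principal=194102-33635=160467; balance=3696188-160467=3535721
4. interest=⌊3535721·91/10000⌋=32175; principal=194102-32175=161927; balance=3535721-161927=3373794
5. interest=⌊3373794·91/10000⌋=30701; principal=194102-30701=163401; balance=3373794-163401=3210393
6. interest=⌊3210393·91/10000⌋=29214; principal=194102-29214=164888; balance=3210393-164888=3045505
7. interest=⌊3045505·91/10000⌋=27714; principal=194102-27714=166388; balance=3045505-166388=2879117
8. interest=⌊2879117·91/10000⌋=26199; principal=194102-26199=167903; balance=2879117-167903=2711214
9. interest=⌊2711214·91/10000⌋=24672; principal=194102-24672=169430; balance=2711214-169430=2541784
10. interest=⌊2541784·91/10000⌋=23130; principal=194102-23130=170972; balance=2541784-170972=2370812
11. interest=⌊2370812·91/10000⌋=21574; principal=194102-21574=172528; balance=2370812-172528=2198284
12. interest=⌊2198284·91/10000⌋=20004; principal=194102-20004=174098; balance=2198284-174098=2024186
13. interest=⌊2024186·91/10000⌋=18420; principal=194102-18420=175682; balance=2024186-175682=1848504
14. interest=⌊1848504·91/10000⌋=16821; principal=194102-16821=177281; balance=1848504-177281=1671223
15. interest=⌊1671223·91/10000⌋=15208; principal=194102-15208=178894; balance=1671223-178894=1492329
16. interest=⌊1492329·91/10000⌋=13580; principal=194102-13580=180522; balance=1492329-180522=1311807
17. interest=⌊1311807·91/10000⌋=11937; principal=194102-11937=182165; balance=1311807-182165=1129642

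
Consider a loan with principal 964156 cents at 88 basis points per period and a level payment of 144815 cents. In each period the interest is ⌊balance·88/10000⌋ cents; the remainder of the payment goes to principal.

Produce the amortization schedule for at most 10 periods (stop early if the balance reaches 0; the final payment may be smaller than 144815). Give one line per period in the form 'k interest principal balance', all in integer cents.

1 8484 136331 827825
2 7284 137531 690294
3 6074 138741 551553
4 4853 139962 411591
5 3622 141193 270398
6 2379 142436 127962
7 1126 127962 0

1. interest=⌊964156·88/10000⌋=8484; principal=144815-8484=136331; balance=964156-136331=827825
2. interest=⌊827825·88/10000⌋=7284; principal=144815-7284=137531; balance=827825-137531=690294
3. interest=⌊690294·88/10000⌋=6074; principal=144815-6074=138741; balance=690294-138741=551553
4. interest=⌊551553·88/10000⌋=4853; principal=144815-4853=139962; balance=551553-139962=411591
5. interest=⌊411591·88/10000⌋=3622; principal=144815-3622=141193; balance=411591-141193=270398
6. interest=⌊270398·88/10000⌋=2379; principal=144815-2379=142436; balance=270398-142436=127962
7. interest=⌊127962·88/10000⌋=1126; principal=min(144815-1126,127962)=127962; balance=127962-127962=0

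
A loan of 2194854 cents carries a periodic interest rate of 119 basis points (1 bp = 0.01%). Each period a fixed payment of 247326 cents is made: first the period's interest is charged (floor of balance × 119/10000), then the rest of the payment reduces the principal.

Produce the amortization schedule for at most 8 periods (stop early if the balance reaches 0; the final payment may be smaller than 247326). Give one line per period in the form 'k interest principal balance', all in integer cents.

1 26118 221208 1973646
2 23486 223840 1749806
3 20822 226504 1523302
4 18127 229199 1294103
5 15399 231927 1062176
6 12639 234687 827489
7 9847 237479 590010
8 7021 240305 349705

1. interest=⌊2194854·119/10000⌋=26118; principal=247326-26118=221208; balance=2194854-221208=1973646
2. interest=⌊1973646·119/10000⌋=23486; principal=247326-23486=223840; balance=1973646-223840=1749806
3. interest=⌊1749806·119/10000⌋=20822; principal=247326-20822=226504; balance=1749806-226504=1523302
4. interest=⌊1523302·119/10000⌋=18127; principal=247326-18127=229199; balance=1523302-229199=1294103
5. interest=⌊1294103·119/10000⌋=15399; principal=247326-15399=231927; balance=1294103-231927=1062176
6. interest=⌊1062176·119/10000⌋=12639; principal=247326-12639=234687; balance=1062176-234687=827489
7. interest=⌊827489·119/10000⌋=9847; principal=247326-9847=237479; balance=827489-237479=590010
8. interest=⌊590010·119/10000⌋=7021; principal=247326-7021=240305; balance=590010-240305=349705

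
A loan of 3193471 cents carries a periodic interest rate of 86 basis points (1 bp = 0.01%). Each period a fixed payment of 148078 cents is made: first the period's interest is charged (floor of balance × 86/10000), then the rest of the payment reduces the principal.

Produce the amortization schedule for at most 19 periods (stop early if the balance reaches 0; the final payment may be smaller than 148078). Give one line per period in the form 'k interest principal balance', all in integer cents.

1. interest=⌊3193471·86/10000⌋=27463; principal=148078-27463=120615; balance=3193471-120615=3072856
2. interest=⌊3072856·86/10000⌋=26426; principal=148078-26426=121652; balance=3072856-121652=2951204
3. interest=⌊2951204·86/10000⌋=25380; principal=148078-25380=122698; balance=2951204-122698=2828506
4. interest=⌊2828506·86/10000⌋=24325; principal=148078-24325=123753; balance=2828506-123753=2704753
5. interest=⌊2704753·86/10000⌋=23260; principal=148078-23260=124818; balance=2704753-124818=2579935
6. interest=⌊2579935·86/10000⌋=22187; principal=148078-22187=125891; balance=2579935-125891=2454044
7. interest=⌊2454044·86/10000⌋=21104; principal=148078-21104=126974; balance=2454044-126974=2327070
8. interest=⌊2327070·86/10000⌋=20012; principal=148078-20012=128066; balance=2327070-128066=2199004
9. interest=⌊2199004·86/10000⌋=18911; principal=148078-18911=129167; balance=2199004-129167=2069837
10. interest=⌊2069837·86/10000⌋=17800; principal=148078-17800=130278; balance=2069837-130278=1939559
11. interest=⌊1939559·86/10000⌋=16680; principal=148078-16680=131398; balance=1939559-131398=1808161
12. interest=⌊1808161·86/10000⌋=15550; principal=148078-15550=132528; balance=1808161-132528=1675633
13. interest=⌊1675633·86/10000⌋=14410; principal=148078-14410=133668; balance=1675633-133668=1541965
14. interest=⌊1541965·86/10000⌋=13260; principal=148078-13260=134818; balance=1541965-134818=1407147
15. interest=⌊1407147·86/10000⌋=12101; principal=148078-12101=135977; balance=1407147-135977=1271170
16. interest=⌊1271170·86/10000⌋=10932; principal=148078-10932=137146; balance=1271170-137146=1134024
17. interest=⌊1134024·86/10000⌋=9752; principal=148078-9752=138326; balance=1134024-138326=995698
18. interest=⌊995698·86/10000⌋=8563; principal=148078-8563=139515; balance=995698-139515=856183
19. interest=⌊856183·86/10000⌋=7363; principal=148078-7363=140715; balance=856183-140715=715468

1 27463 120615 3072856
2 26426 121652 2951204
3 25380 122698 2828506
4 24325 123753 2704753
5 23260 124818 2579935
6 22187 125891 2454044
7 21104 126974 2327070
8 20012 128066 2199004
9 18911 129167 2069837
10 17800 130278 1939559
11 16680 131398 1808161
12 15550 132528 1675633
13 14410 133668 1541965
14 13260 134818 1407147
15 12101 135977 1271170
16 10932 137146 1134024
17 9752 138326 995698
18 8563 139515 856183
19 7363 140715 715468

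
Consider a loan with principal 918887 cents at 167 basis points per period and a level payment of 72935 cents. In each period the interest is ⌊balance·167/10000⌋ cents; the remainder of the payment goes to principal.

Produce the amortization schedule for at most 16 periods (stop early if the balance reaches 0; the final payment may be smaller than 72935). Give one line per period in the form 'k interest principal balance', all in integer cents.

1 15345 57590 861297
2 14383 58552 802745
3 13405 59530 743215
4 12411 60524 682691
5 11400 61535 621156
6 10373 62562 558594
7 9328 63607 494987
8 8266 64669 430318
9 7186 65749 364569
10 6088 66847 297722
11 4971 67964 229758
12 3836 69099 160659
13 2683 70252 90407
14 1509 71426 18981
15 316 18981 0

1. interest=⌊918887·167/10000⌋=15345; principal=72935-15345=57590; balance=918887-57590=861297
2. interest=⌊861297·167/10000⌋=14383; principal=72935-14383=58552; balance=861297-58552=802745
3. interest=⌊802745·167/10000⌋=13405; principal=72935-13405=59530; balance=802745-59530=743215
4. interest=⌊743215·167/10000⌋=12411; principal=72935-12411=60524; balance=743215-60524=682691
5. interest=⌊682691·167/10000⌋=11400; principal=72935-11400=61535; balance=682691-61535=621156
6. interest=⌊621156·167/10000⌋=10373; principal=72935-10373=62562; balance=621156-62562=558594
7. interest=⌊558594·167/10000⌋=9328; principal=72935-9328=63607; balance=558594-63607=494987
8. interest=⌊494987·167/10000⌋=8266; principal=72935-8266=64669; balance=494987-64669=430318
9. interest=⌊430318·167/10000⌋=7186; principal=72935-7186=65749; balance=430318-65749=364569
10. interest=⌊364569·167/10000⌋=6088; principal=72935-6088=66847; balance=364569-66847=297722
11. interest=⌊297722·167/10000⌋=4971; principal=72935-4971=67964; balance=297722-67964=229758
12. interest=⌊229758·167/10000⌋=3836; principal=72935-3836=69099; balance=229758-69099=160659
13. interest=⌊160659·167/10000⌋=2683; principal=72935-2683=70252; balance=160659-70252=90407
14. interest=⌊90407·167/10000⌋=1509; principal=72935-1509=71426; balance=90407-71426=18981
15. interest=⌊18981·167/10000⌋=316; principal=min(72935-316,18981)=18981; balance=18981-18981=0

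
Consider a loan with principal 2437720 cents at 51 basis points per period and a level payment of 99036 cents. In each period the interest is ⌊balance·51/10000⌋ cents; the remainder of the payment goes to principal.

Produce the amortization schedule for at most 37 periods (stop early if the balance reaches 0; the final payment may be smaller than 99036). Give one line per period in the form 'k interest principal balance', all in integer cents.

1 12432 86604 2351116
2 11990 87046 2264070
3 11546 87490 2176580
4 11100 87936 2088644
5 10652 88384 2000260
6 10201 88835 1911425
7 9748 89288 1822137
8 9292 89744 1732393
9 8835 90201 1642192
10 8375 90661 1551531
11 7912 91124 1460407
12 7448 91588 1368819
13 6980 92056 1276763
14 6511 92525 1184238
15 6039 92997 1091241
16 5565 93471 997770
17 5088 93948 903822
18 4609 94427 809395
19 4127 94909 714486
20 3643 95393 619093
21 3157 95879 523214
22 2668 96368 426846
23 2176 96860 329986
24 1682 97354 232632
25 1186 97850 134782
26 687 98349 36433
27 185 36433 0

1. interest=⌊2437720·51/10000⌋=12432; principal=99036-12432=86604; balance=2437720-86604=2351116
2. interest=⌊2351116·51/10000⌋=11990; principal=99036-11990=87046; balance=2351116-87046=2264070
3. interest=⌊2264070·51/10000⌋=11546; principal=99036-11546=87490; balance=2264070-87490=2176580
4. interest=⌊2176580·51/10000⌋=11100; principal=99036-11100=87936; balance=2176580-87936=2088644
5. interest=⌊2088644·51/10000⌋=10652; principal=99036-10652=88384; balance=2088644-88384=2000260
6. interest=⌊2000260·51/10000⌋=10201; principal=99036-10201=88835; balance=2000260-88835=1911425
7. interest=⌊1911425·51/10000⌋=9748; principal=99036-9748=89288; balance=1911425-89288=1822137
8. interest=⌊1822137·51/10000⌋=9292; principal=99036-9292=89744; balance=1822137-89744=1732393
9. interest=⌊1732393·51/10000⌋=8835; principal=99036-8835=90201; balance=1732393-90201=1642192
10. interest=⌊1642192·51/10000⌋=8375; principal=99036-8375=90661; balance=1642192-90661=1551531
11. interest=⌊1551531·51/10000⌋=7912; principal=99036-7912=91124; balance=1551531-91124=1460407
12. interest=⌊1460407·51/10000⌋=7448; principal=99036-7448=91588; balance=1460407-91588=1368819
13. interest=⌊1368819·51/10000⌋=6980; principal=99036-6980=92056; balance=1368819-92056=1276763
14. interest=⌊1276763·51/10000⌋=6511; principal=99036-6511=92525; balance=1276763-92525=1184238
15. interest=⌊1184238·51/10000⌋=6039; principal=99036-6039=92997; balance=1184238-92997=1091241
16. interest=⌊1091241·51/10000⌋=5565; principal=99036-5565=93471; balance=1091241-93471=997770
17. interest=⌊997770·51/10000⌋=5088; principal=99036-5088=93948; balance=997770-93948=903822
18. interest=⌊903822·51/10000⌋=4609; principal=99036-4609=94427; balance=903822-94427=809395
19. interest=⌊809395·51/10000⌋=4127; principal=99036-4127=94909; balance=809395-94909=714486
20. interest=⌊714486·51/10000⌋=3643; principal=99036-3643=95393; balance=714486-95393=619093
21. interest=⌊619093·51/10000⌋=3157; principal=99036-3157=95879; balance=619093-95879=523214
22. interest=⌊523214·51/10000⌋=2668; principal=99036-2668=96368; balance=523214-96368=426846
23. interest=⌊426846·51/10000⌋=2176; principal=99036-2176=96860; balance=426846-96860=329986
24. interest=⌊329986·51/10000⌋=1682; principal=99036-1682=97354; balance=329986-97354=232632
25. interest=⌊232632·51/10000⌋=1186; principal=99036-1186=97850; balance=232632-97850=134782
26. interest=⌊134782·51/10000⌋=687; principal=99036-687=98349; balance=134782-98349=36433
27. interest=⌊36433·51/10000⌋=185; principal=min(99036-185,36433)=36433; balance=36433-36433=0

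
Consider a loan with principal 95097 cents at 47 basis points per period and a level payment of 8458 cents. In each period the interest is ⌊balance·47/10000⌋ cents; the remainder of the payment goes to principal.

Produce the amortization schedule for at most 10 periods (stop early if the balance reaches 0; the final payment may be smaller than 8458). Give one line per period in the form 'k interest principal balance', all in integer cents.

1 446 8012 87085
2 409 8049 79036
3 371 8087 70949
4 333 8125 62824
5 295 8163 54661
6 256 8202 46459
7 218 8240 38219
8 179 8279 29940
9 140 8318 21622
10 101 8357 13265

1. interest=⌊95097·47/10000⌋=446; principal=8458-446=8012; balance=95097-8012=87085
2. interest=⌊87085·47/10000⌋=409; principal=8458-409=8049; balance=87085-8049=79036
3. interest=⌊79036·47/10000⌋=371; principal=8458-371=8087; balance=79036-8087=70949
4. interest=⌊70949·47/10000⌋=333; principal=8458-333=8125; balance=70949-8125=62824
5. interest=⌊62824·47/10000⌋=295; principal=8458-295=8163; balance=62824-8163=54661
6. interest=⌊54661·47/10000⌋=256; principal=8458-256=8202; balance=54661-8202=46459
7. interest=⌊46459·47/10000⌋=218; principal=8458-218=8240; balance=46459-8240=38219
8. interest=⌊38219·47/10000⌋=179; principal=8458-179=8279; balance=38219-8279=29940
9. interest=⌊29940·47/10000⌋=140; principal=8458-140=8318; balance=29940-8318=21622
10. interest=⌊21622·47/10000⌋=101; principal=8458-101=8357; balance=21622-8357=13265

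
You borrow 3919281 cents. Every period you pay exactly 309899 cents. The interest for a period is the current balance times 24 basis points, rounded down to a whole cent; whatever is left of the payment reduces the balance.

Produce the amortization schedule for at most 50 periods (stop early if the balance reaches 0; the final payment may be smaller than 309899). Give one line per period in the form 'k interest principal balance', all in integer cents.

1. interest=⌊3919281·24/10000⌋=9406; principal=309899-9406=300493; balance=3919281-300493=3618788
2. interest=⌊3618788·24/10000⌋=8685; principal=309899-8685=301214; balance=3618788-301214=3317574
3. interest=⌊3317574·24/10000⌋=7962; principal=309899-7962=301937; balance=3317574-301937=3015637
4. interest=⌊3015637·24/10000⌋=7237; principal=309899-7237=302662; balance=3015637-302662=2712975
5. interest=⌊2712975·24/10000⌋=6511; principal=309899-6511=303388; balance=2712975-303388=2409587
6. interest=⌊2409587·24/10000⌋=5783; principal=309899-5783=304116; balance=2409587-304116=2105471
7. interest=⌊2105471·24/10000⌋=5053; principal=309899-5053=304846; balance=2105471-304846=1800625
8. interest=⌊1800625·24/10000⌋=4321; principal=309899-4321=305578; balance=1800625-305578=1495047
9. interest=⌊1495047·24/10000⌋=3588; principal=309899-3588=306311; balance=1495047-306311=1188736
10. interest=⌊1188736·24/10000⌋=2852; principal=309899-2852=307047; balance=1188736-307047=881689
11. interest=⌊881689·24/10000⌋=2116; principal=309899-2116=307783; balance=881689-307783=573906
12. interest=⌊573906·24/10000⌋=1377; principal=309899-1377=308522; balance=573906-308522=265384
13. interest=⌊265384·24/10000⌋=636; principal=min(309899-636,265384)=265384; balance=265384-265384=0

1 9406 300493 3618788
2 8685 301214 3317574
3 7962 301937 3015637
4 7237 302662 2712975
5 6511 303388 2409587
6 5783 304116 2105471
7 5053 304846 1800625
8 4321 305578 1495047
9 3588 306311 1188736
10 2852 307047 881689
11 2116 307783 573906
12 1377 308522 265384
13 636 265384 0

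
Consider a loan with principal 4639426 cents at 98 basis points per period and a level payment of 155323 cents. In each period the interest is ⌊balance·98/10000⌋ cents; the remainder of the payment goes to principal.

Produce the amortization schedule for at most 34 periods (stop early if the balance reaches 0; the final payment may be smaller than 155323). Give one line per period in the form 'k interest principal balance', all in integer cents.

1 45466 109857 4529569
2 44389 110934 4418635
3 43302 112021 4306614
4 42204 113119 4193495
5 41096 114227 4079268
6 39976 115347 3963921
7 38846 116477 3847444
8 37704 117619 3729825
9 36552 118771 3611054
10 35388 119935 3491119
11 34212 121111 3370008
12 33026 122297 3247711
13 31827 123496 3124215
14 30617 124706 2999509
15 29395 125928 2873581
16 28161 127162 2746419
17 26914 128409 2618010
18 25656 129667 2488343
19 24385 130938 2357405
20 23102 132221 2225184
21 21806 133517 2091667
22 20498 134825 1956842
23 19177 136146 1820696
24 17842 137481 1683215
25 16495 138828 1544387
26 15134 140189 1404198
27 13761 141562 1262636
28 12373 142950 1119686
29 10972 144351 975335
30 9558 145765 829570
31 8129 147194 682376
32 6687 148636 533740
33 5230 150093 383647
34 3759 151564 232083

1. interest=⌊4639426·98/10000⌋=45466; principal=155323-45466=109857; balance=4639426-109857=4529569
2. interest=⌊4529569·98/10000⌋=44389; principal=155323-44389=110934; balance=4529569-110934=4418635
3. interest=⌊4418635·98/10000⌋=43302; principal=155323-43302=112021; balance=4418635-112021=4306614
4. interest=⌊4306614·98/10000⌋=42204; principal=155323-42204=113119; balance=4306614-113119=4193495
5. interest=⌊4193495·98/10000⌋=41096; principal=155323-41096=114227; balance=4193495-114227=4079268
6. interest=⌊4079268·98/10000⌋=39976; principal=155323-39976=115347; balance=4079268-115347=3963921
7. interest=⌊3963921·98/10000⌋=38846; principal=155323-38846=116477; balance=3963921-116477=3847444
8. interest=⌊3847444·98/10000⌋=37704; principal=155323-37704=117619; balance=3847444-117619=3729825
9. interest=⌊3729825·98/10000⌋=36552; principal=155323-36552=118771; balance=3729825-118771=3611054
10. interest=⌊3611054·98/10000⌋=35388; principal=155323-35388=119935; balance=3611054-119935=3491119
11. interest=⌊3491119·98/10000⌋=34212; principal=155323-34212=121111; balance=3491119-121111=3370008
12. interest=⌊3370008·98/10000⌋=33026; principal=155323-33026=122297; balance=3370008-122297=3247711
13. interest=⌊3247711·98/10000⌋=31827; principal=155323-31827=123496; balance=3247711-123496=3124215
14. interest=⌊3124215·98/10000⌋=30617; principal=155323-30617=124706; balance=3124215-124706=2999509
15. interest=⌊2999509·98/10000⌋=29395; principal=155323-29395=125928; balance=2999509-125928=2873581
16. interest=⌊2873581·98/10000⌋=28161; principal=155323-28161=127162; balance=2873581-127162=2746419
17. interest=⌊2746419·98/10000⌋=26914; principal=155323-26914=128409; balance=2746419-128409=2618010
18. interest=⌊2618010·98/10000⌋=25656; principal=155323-25656=129667; balance=2618010-129667=2488343
19. interest=⌊2488343·98/10000⌋=24385; principal=155323-24385=130938; balance=2488343-130938=2357405
20. interest=⌊2357405·98/10000⌋=23102; principal=155323-23102=132221; balance=2357405-132221=2225184
21. interest=⌊2225184·98/10000⌋=21806; principal=155323-21806=133517; balance=2225184-133517=2091667
22. interest=⌊2091667·98/10000⌋=20498; principal=155323-20498=134825; balance=2091667-134825=1956842
23. interest=⌊1956842·98/10000⌋=19177; principal=155323-19177=136146; balance=1956842-136146=1820696
24. interest=⌊1820696·98/10000⌋=17842; principal=155323-17842=137481; balance=1820696-137481=1683215
25. interest=⌊1683215·98/10000⌋=16495; principal=155323-16495=138828; balance=1683215-138828=1544387
26. interest=⌊1544387·98/10000⌋=15134; principal=155323-15134=140189; balance=1544387-140189=1404198
27. interest=⌊1404198·98/10000⌋=13761; principal=155323-13761=141562; balance=1404198-141562=1262636
28. interest=⌊1262636·98/10000⌋=12373; principal=155323-12373=142950; balance=1262636-142950=1119686
29. interest=⌊1119686·98/10000⌋=10972; principal=155323-10972=144351; balance=1119686-144351=975335
30. interest=⌊975335·98/10000⌋=9558; principal=155323-9558=145765; balance=975335-145765=829570
31. interest=⌊829570·98/10000⌋=8129; principal=155323-8129=147194; balance=829570-147194=682376
32. interest=⌊682376·98/10000⌋=6687; principal=155323-6687=148636; balance=682376-148636=533740
33. interest=⌊533740·98/10000⌋=5230; principal=155323-5230=150093; balance=533740-150093=383647
34. interest=⌊383647·98/10000⌋=3759; principal=155323-3759=151564; balance=383647-151564=232083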